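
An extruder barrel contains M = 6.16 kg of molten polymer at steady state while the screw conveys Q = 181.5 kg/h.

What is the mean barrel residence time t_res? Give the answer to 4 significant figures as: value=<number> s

value=122.2 s

Convert throughput: Q = 181.5 kg/h = 181.5/3600 = 0.0504167 kg/s
Mean residence time: t_res = M/Q_s = 6.16 kg / 0.0504167 kg/s = 122.182 s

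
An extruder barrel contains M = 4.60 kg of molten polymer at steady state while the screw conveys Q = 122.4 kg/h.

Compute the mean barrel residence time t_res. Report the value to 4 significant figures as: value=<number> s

value=135.3 s

Convert throughput: Q = 122.4 kg/h = 122.4/3600 = 0.034 kg/s
t_res = M / Q_s = 4.60 ÷ 0.034 = 135.294 s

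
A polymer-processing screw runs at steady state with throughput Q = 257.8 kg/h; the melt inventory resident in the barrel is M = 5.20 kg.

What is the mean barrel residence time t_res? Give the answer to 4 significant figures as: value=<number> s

Throughput in SI: Q_s = 257.8 kg/h ÷ 3600 s/h = 0.0716111 kg/s
t_res = M / Q_s = 5.20 / 0.0716111 = 72.6144 s

value=72.61 s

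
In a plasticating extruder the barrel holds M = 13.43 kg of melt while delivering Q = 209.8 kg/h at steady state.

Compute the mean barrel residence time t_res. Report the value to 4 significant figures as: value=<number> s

value=230.4 s

Q_s = Q / 3600 = 209.8 / 3600 = 0.0582778 kg/s
t_res = M / Q_s = 13.43 ÷ 0.0582778 = 230.448 s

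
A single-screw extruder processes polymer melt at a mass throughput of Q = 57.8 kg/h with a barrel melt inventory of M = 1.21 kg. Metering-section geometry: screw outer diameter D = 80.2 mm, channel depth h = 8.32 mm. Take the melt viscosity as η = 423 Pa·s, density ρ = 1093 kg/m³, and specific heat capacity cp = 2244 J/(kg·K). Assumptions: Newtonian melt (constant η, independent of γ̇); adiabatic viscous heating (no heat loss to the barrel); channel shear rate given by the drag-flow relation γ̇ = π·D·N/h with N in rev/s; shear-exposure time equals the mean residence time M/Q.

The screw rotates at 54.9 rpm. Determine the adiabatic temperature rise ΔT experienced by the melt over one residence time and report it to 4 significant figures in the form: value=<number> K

Convert throughput: Q = 57.8 kg/h = 57.8/3600 = 0.0160556 kg/s
Mean residence time: t_res = M/Q_s = 1.21 kg / 0.0160556 kg/s = 75.3633 s
Convert to SI: D = 0.0802 m, h = 0.00832 m, N = 54.9/60 = 0.915 rev/s
Shear rate: γ̇ = πDN/h = π·0.0802·0.915/0.00832 = 27.7091 s⁻¹
ΔT = η·γ̇²·t_res / (ρ·cp) = 423 · (27.7091)² · 75.3633 / (1093 · 2244) = 9.97933 K

value=9.979 K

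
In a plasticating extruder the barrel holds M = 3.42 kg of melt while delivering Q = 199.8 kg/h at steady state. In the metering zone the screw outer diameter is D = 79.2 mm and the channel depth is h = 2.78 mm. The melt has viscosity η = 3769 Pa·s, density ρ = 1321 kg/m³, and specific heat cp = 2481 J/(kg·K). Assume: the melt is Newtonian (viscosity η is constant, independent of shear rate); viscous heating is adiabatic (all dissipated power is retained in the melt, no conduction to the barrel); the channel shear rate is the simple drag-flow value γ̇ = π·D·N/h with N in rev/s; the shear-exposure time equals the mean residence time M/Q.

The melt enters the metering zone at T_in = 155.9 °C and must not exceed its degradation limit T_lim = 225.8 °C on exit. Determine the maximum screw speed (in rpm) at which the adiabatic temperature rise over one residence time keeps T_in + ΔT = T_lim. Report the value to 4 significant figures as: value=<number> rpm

value=21.05 rpm

Q_s = Q / 3600 = 199.8 / 3600 = 0.0555 kg/s
Mean residence time: t_res = M/Q_s = 3.42 kg / 0.0555 kg/s = 61.6216 s
D = 79.2 mm = 0.0792 m;  h = 2.78 mm = 0.00278 m
ΔT_a = T_lim − T_in = 225.8 °C − 155.9 °C = 69.9 K
γ̇_max² = ΔT_a·ρ·cp / (η·t_res) = [69.9 × 1321 × 2481] / [3769 × 61.6216] = 986.387 s⁻²
Take the square root: γ̇_max = √(986.387) = 31.4068 s⁻¹
N_max = γ̇_max·h / (π·D) = 31.4068 · 0.00278 / (π · 0.0792) = 0.350908 rev/s = 21.0545 rpm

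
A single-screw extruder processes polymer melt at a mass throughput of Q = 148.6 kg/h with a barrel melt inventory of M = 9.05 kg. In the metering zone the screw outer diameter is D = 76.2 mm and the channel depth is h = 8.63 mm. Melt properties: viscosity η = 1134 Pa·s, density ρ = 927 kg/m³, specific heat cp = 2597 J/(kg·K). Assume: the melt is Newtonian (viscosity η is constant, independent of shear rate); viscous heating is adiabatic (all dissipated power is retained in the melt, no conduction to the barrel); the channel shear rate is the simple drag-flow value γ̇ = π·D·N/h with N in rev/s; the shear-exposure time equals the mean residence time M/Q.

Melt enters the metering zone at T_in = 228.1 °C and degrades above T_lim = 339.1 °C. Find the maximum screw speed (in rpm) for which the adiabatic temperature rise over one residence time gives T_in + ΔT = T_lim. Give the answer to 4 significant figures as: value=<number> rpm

Convert throughput: Q = 148.6 kg/h = 148.6/3600 = 0.0412778 kg/s
t_res = M / Q_s = 9.05 / 0.0412778 = 219.246 s
Geometry in SI: D = 76.2 mm → 0.0762 m, h = 8.63 mm → 0.00863 m
Allowable rise: ΔT_a = T_lim − T_in = 339.1 − 228.1 = 111 K
γ̇_max² = ΔT_a·ρ·cp/(η·t_res) = 111·927·2597/(1134·219.246) = 1074.8 s⁻²
γ̇_max = √1074.8 = 32.7842 s⁻¹
N_max = γ̇_max·h / (π·D) = 32.7842 · 0.00863 / (π · 0.0762) = 1.18187 rev/s = 70.9123 rpm

value=70.91 rpm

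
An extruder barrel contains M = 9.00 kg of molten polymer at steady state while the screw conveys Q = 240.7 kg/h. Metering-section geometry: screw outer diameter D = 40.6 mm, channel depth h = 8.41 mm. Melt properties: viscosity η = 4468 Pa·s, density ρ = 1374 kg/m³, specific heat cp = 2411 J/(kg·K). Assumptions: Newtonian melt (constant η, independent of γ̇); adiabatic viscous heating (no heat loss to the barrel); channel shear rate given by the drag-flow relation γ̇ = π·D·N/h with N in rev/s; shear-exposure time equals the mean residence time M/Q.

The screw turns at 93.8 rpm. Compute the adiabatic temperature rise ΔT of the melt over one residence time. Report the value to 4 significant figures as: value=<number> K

value=102.1 K

Q_s = Q / 3600 = 240.7 / 3600 = 0.0668611 kg/s
t_res = M / Q_s = 9.00 ÷ 0.0668611 = 134.607 s
Convert to SI: D = 0.0406 m, h = 0.00841 m, N = 93.8/60 = 1.56333 rev/s
γ̇ = π D N / h = (π)(0.0406)(1.56333) / 0.00841 = 23.71 s⁻¹
ΔT = η·γ̇²·t_res / (ρ·cp) = 4468 · (23.71)² · 134.607 / (1374 · 2411) = 102.061 K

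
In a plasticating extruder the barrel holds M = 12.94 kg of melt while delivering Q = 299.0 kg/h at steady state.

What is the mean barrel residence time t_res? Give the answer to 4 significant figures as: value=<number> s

value=155.8 s

Convert throughput: Q = 299.0 kg/h = 299.0/3600 = 0.0830556 kg/s
Mean residence time: t_res = M/Q_s = 12.94 kg / 0.0830556 kg/s = 155.799 s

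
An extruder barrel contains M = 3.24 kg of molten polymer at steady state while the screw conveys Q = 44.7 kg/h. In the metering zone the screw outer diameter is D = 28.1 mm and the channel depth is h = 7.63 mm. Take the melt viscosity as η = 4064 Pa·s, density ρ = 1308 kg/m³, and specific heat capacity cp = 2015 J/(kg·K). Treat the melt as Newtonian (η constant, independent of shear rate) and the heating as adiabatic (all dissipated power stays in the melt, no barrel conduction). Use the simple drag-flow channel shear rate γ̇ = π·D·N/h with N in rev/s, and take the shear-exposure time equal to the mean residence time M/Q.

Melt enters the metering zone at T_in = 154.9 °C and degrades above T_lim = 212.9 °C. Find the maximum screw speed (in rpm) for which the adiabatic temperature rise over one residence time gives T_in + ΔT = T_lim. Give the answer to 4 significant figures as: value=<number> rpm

Throughput in SI: Q_s = 44.7 kg/h ÷ 3600 s/h = 0.0124167 kg/s
t_res = M / Q_s = 3.24 ÷ 0.0124167 = 260.94 s
D = 28.1 mm = 0.0281 m;  h = 7.63 mm = 0.00763 m
ΔT_a = T_lim − T_in = 212.9 − 154.9 = 58 K
γ̇_max² = ΔT_a·ρ·cp/(η·t_res) = 58·1308·2015/(4064·260.94) = 144.151 s⁻²
γ̇_max = √144.151 = 12.0063 s⁻¹
N_max = γ̇_max·h / (π·D) = 12.0063 · 0.00763 / (π · 0.0281) = 1.03771 rev/s = 62.2627 rpm

value=62.26 rpm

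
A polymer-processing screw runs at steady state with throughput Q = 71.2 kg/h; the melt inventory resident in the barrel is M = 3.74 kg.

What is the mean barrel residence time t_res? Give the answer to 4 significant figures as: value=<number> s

Q_s = Q / 3600 = 71.2 / 3600 = 0.0197778 kg/s
t_res = M / Q_s = 3.74 / 0.0197778 = 189.101 s

value=189.1 s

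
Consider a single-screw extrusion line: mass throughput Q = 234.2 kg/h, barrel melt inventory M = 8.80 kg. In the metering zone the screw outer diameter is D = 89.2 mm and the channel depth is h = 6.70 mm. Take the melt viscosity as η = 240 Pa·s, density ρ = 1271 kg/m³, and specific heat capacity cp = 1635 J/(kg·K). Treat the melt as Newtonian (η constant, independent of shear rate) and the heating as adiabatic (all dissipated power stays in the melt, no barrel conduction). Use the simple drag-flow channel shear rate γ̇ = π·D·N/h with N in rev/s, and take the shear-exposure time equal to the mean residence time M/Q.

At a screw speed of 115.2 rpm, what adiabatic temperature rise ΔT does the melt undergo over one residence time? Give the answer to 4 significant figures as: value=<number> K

Convert throughput: Q = 234.2 kg/h = 234.2/3600 = 0.0650556 kg/s
Mean residence time: t_res = M/Q_s = 8.80 kg / 0.0650556 kg/s = 135.269 s
D = 89.2 mm = 0.0892 m;  h = 6.70 mm = 0.0067 m;  N = 115.2 rpm / 60 = 1.92 rev/s
Shear rate: γ̇ = πDN/h = π·0.0892·1.92/0.0067 = 80.3047 s⁻¹
ΔT = η·γ̇²·t_res/(ρ·cp) = [240 × 80.3047² × 135.269] / [1271 × 1635] = 100.746 K

value=100.7 K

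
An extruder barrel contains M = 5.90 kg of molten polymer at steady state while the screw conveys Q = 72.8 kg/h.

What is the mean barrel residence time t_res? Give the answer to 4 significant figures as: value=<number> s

Convert throughput: Q = 72.8 kg/h = 72.8/3600 = 0.0202222 kg/s
t_res = M / Q_s = 5.90 / 0.0202222 = 291.758 s

value=291.8 s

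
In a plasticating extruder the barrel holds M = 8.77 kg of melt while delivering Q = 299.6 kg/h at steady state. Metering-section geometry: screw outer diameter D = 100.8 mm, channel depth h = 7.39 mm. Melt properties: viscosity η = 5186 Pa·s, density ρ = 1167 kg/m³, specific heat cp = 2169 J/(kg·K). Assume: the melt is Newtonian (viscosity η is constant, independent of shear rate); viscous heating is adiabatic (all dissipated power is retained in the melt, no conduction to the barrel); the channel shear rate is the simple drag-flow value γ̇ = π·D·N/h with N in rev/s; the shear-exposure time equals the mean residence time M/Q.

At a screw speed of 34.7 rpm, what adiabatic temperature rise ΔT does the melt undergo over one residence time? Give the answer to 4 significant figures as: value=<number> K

Throughput in SI: Q_s = 299.6 kg/h ÷ 3600 s/h = 0.0832222 kg/s
Mean residence time: t_res = M/Q_s = 8.77 kg / 0.0832222 kg/s = 105.381 s
Convert to SI: D = 0.1008 m, h = 0.00739 m, N = 34.7/60 = 0.578333 rev/s
γ̇ = π·D·N / h = π · 0.1008 · 0.578333 / 0.00739 = 24.7824 s⁻¹
Adiabatic rise: ΔT = η γ̇² t_res / (ρ cp) = 5186·(24.7824)²·105.381 / (1167·2169) = 132.602 K

value=132.6 K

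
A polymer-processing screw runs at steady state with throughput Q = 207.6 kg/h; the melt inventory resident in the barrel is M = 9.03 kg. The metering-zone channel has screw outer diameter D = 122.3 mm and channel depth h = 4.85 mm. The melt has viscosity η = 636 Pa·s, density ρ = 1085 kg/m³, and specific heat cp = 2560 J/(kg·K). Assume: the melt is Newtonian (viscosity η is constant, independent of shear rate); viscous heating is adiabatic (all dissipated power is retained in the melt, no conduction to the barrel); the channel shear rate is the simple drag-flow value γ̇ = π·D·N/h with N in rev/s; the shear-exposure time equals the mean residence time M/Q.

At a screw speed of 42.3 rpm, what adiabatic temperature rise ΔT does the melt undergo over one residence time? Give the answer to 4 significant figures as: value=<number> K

value=111.8 K

Q_s = Q / 3600 = 207.6 / 3600 = 0.0576667 kg/s
t_res = M / Q_s = 9.03 ÷ 0.0576667 = 156.59 s
Convert to SI: D = 0.1223 m, h = 0.00485 m, N = 42.3/60 = 0.705 rev/s
γ̇ = π·D·N / h = π · 0.1223 · 0.705 / 0.00485 = 55.8501 s⁻¹
ΔT = η·γ̇²·t_res / (ρ·cp) = 636 · (55.8501)² · 156.59 / (1085 · 2560) = 111.84 K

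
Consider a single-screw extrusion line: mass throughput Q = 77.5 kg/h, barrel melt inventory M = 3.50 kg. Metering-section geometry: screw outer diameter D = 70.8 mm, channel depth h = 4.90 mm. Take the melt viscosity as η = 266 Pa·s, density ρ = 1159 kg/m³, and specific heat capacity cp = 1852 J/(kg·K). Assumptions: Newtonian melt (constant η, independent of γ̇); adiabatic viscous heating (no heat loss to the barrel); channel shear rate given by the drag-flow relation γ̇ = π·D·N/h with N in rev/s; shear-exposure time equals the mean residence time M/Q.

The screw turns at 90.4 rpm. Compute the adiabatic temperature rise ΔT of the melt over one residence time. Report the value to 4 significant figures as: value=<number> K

value=94.24 K

Q_s = Q / 3600 = 77.5 / 3600 = 0.0215278 kg/s
t_res = M / Q_s = 3.50 / 0.0215278 = 162.581 s
Convert to SI: D = 0.0708 m, h = 0.0049 m, N = 90.4/60 = 1.50667 rev/s
γ̇ = π D N / h = (π)(0.0708)(1.50667) / 0.0049 = 68.3918 s⁻¹
Adiabatic rise: ΔT = η γ̇² t_res / (ρ cp) = 266·(68.3918)²·162.581 / (1159·1852) = 94.2398 K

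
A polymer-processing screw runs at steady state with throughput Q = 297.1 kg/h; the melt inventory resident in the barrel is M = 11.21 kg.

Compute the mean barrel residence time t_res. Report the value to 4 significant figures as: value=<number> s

Throughput in SI: Q_s = 297.1 kg/h ÷ 3600 s/h = 0.0825278 kg/s
Mean residence time: t_res = M/Q_s = 11.21 kg / 0.0825278 kg/s = 135.833 s

value=135.8 s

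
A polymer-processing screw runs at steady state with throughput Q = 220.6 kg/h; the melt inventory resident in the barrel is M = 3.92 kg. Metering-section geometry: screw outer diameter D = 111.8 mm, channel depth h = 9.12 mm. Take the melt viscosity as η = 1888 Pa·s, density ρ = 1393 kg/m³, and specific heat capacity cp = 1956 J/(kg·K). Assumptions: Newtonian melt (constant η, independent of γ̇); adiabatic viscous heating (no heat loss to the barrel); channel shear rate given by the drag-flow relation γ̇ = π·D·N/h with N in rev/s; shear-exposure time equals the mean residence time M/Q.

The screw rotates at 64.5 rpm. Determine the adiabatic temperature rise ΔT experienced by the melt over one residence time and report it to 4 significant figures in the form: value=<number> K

Convert throughput: Q = 220.6 kg/h = 220.6/3600 = 0.0612778 kg/s
t_res = M / Q_s = 3.92 ÷ 0.0612778 = 63.971 s
Convert to SI: D = 0.1118 m, h = 0.00912 m, N = 64.5/60 = 1.075 rev/s
γ̇ = π D N / h = (π)(0.1118)(1.075) / 0.00912 = 41.4005 s⁻¹
ΔT = η·γ̇²·t_res / (ρ·cp) = 1888 · (41.4005)² · 63.971 / (1393 · 1956) = 75.9759 K

value=75.98 K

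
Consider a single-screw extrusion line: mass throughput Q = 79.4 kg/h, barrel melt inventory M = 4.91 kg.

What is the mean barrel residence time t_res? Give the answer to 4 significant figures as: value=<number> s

value=222.6 s

Convert throughput: Q = 79.4 kg/h = 79.4/3600 = 0.0220556 kg/s
t_res = M / Q_s = 4.91 ÷ 0.0220556 = 222.62 s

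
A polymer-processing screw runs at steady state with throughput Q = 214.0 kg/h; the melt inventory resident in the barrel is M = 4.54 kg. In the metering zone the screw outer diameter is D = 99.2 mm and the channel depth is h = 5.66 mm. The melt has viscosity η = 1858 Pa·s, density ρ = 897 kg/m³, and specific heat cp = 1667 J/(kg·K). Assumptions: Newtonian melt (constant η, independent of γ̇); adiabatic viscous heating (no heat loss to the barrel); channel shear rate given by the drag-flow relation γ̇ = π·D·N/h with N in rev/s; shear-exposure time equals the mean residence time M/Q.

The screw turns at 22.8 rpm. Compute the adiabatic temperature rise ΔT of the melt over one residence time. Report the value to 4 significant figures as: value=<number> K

Throughput in SI: Q_s = 214.0 kg/h ÷ 3600 s/h = 0.0594444 kg/s
t_res = M / Q_s = 4.54 ÷ 0.0594444 = 76.3738 s
Geometry in metres: D = 99.2 mm → 0.0992 m, h = 5.66 mm → 0.00566 m; screw speed N = 22.8 rpm = 0.38 rev/s
Shear rate: γ̇ = πDN/h = π·0.0992·0.38/0.00566 = 20.9232 s⁻¹
ΔT = η·γ̇²·t_res / (ρ·cp) = 1858 · (20.9232)² · 76.3738 / (897 · 1667) = 41.5451 K

value=41.55 K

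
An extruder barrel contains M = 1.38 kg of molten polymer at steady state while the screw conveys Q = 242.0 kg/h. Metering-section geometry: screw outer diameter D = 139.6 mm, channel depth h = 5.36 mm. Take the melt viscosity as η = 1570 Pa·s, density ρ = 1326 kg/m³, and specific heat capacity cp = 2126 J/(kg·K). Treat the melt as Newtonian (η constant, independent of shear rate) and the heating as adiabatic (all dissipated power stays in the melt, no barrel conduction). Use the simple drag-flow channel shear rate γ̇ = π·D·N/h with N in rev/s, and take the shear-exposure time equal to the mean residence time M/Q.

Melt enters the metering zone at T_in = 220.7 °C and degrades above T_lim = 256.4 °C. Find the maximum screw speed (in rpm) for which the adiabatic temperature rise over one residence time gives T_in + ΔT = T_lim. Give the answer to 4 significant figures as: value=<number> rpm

Q_s = Q / 3600 = 242.0 / 3600 = 0.0672222 kg/s
t_res = M / Q_s = 1.38 ÷ 0.0672222 = 20.5289 s
D = 139.6 mm = 0.1396 m;  h = 5.36 mm = 0.00536 m
ΔT_a = T_lim − T_in = 256.4 − 220.7 = 35.7 K
γ̇_max² = ΔT_a·ρ·cp/(η·t_res) = 35.7·1326·2126/(1570·20.5289) = 3122.55 s⁻²
γ̇_max = √3122.55 = 55.8798 s⁻¹
Solve γ̇ = πDN/h for N: N_max = γ̇_max·h/(π·D) = 55.8798 × 0.00536 / (π × 0.1396) = 0.682942 rev/s = 40.9765 rpm

value=40.98 rpm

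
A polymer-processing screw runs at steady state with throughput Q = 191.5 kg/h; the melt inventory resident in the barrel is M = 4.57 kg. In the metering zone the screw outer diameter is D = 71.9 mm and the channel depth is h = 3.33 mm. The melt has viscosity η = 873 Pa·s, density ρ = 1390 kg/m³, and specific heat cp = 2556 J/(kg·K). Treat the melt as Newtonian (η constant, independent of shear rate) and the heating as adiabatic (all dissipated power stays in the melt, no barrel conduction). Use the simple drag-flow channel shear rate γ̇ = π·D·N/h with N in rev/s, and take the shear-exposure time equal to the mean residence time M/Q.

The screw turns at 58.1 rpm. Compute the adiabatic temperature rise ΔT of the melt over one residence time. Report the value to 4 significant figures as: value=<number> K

Convert throughput: Q = 191.5 kg/h = 191.5/3600 = 0.0531944 kg/s
t_res = M / Q_s = 4.57 / 0.0531944 = 85.9112 s
Convert to SI: D = 0.0719 m, h = 0.00333 m, N = 58.1/60 = 0.968333 rev/s
γ̇ = π D N / h = (π)(0.0719)(0.968333) / 0.00333 = 65.684 s⁻¹
ΔT = η·γ̇²·t_res/(ρ·cp) = [873 × 65.684² × 85.9112] / [1390 × 2556] = 91.0767 K

value=91.08 K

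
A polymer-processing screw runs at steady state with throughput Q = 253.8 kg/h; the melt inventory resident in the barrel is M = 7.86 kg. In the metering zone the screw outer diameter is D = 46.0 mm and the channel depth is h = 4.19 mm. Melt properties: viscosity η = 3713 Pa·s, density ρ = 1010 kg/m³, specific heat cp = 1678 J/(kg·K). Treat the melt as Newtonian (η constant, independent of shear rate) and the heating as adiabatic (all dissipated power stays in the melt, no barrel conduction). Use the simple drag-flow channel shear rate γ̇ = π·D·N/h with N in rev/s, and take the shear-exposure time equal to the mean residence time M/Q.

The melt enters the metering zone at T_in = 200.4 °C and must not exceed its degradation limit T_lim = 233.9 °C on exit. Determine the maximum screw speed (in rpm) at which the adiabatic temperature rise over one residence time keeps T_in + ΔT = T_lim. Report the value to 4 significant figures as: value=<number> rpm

Q_s = Q / 3600 = 253.8 / 3600 = 0.0705 kg/s
t_res = M / Q_s = 7.86 / 0.0705 = 111.489 s
D = 46.0 mm = 0.046 m;  h = 4.19 mm = 0.00419 m
ΔT_a = T_lim − T_in = 233.9 °C − 200.4 °C = 33.5 K
γ̇_max² = ΔT_a·ρ·cp / (η·t_res) = [33.5 × 1010 × 1678] / [3713 × 111.489] = 137.151 s⁻²
Take the square root: γ̇_max = √(137.151) = 11.7112 s⁻¹
N_max = γ̇_max·h / (π·D) = 11.7112 · 0.00419 / (π · 0.046) = 0.339552 rev/s = 20.3731 rpm

value=20.37 rpm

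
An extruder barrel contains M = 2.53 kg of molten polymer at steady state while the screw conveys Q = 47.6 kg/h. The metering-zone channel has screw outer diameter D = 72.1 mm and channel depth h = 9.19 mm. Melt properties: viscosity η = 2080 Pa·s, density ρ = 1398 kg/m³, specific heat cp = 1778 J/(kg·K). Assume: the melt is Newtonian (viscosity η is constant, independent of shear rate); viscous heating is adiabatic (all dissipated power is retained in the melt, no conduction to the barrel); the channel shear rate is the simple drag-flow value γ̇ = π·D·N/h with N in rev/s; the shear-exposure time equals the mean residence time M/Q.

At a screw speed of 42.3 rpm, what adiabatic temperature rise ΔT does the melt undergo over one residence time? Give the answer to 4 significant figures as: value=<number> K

value=48.35 K

Throughput in SI: Q_s = 47.6 kg/h ÷ 3600 s/h = 0.0132222 kg/s
Mean residence time: t_res = M/Q_s = 2.53 kg / 0.0132222 kg/s = 191.345 s
Convert to SI: D = 0.0721 m, h = 0.00919 m, N = 42.3/60 = 0.705 rev/s
Shear rate: γ̇ = πDN/h = π·0.0721·0.705/0.00919 = 17.3764 s⁻¹
ΔT = η·γ̇²·t_res/(ρ·cp) = [2080 × 17.3764² × 191.345] / [1398 × 1778] = 48.3457 K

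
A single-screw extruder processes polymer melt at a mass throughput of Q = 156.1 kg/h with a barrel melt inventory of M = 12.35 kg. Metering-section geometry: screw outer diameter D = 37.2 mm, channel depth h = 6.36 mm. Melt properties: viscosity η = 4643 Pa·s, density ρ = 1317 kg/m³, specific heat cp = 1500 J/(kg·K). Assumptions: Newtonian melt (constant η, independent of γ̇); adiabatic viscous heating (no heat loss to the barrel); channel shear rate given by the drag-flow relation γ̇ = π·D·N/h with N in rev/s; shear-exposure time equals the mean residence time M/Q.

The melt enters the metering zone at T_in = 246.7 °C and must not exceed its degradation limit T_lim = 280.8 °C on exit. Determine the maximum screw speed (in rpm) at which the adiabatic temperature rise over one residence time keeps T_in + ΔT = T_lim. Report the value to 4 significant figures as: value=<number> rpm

value=23.30 rpm

Throughput in SI: Q_s = 156.1 kg/h ÷ 3600 s/h = 0.0433611 kg/s
Mean residence time: t_res = M/Q_s = 12.35 kg / 0.0433611 kg/s = 284.817 s
D = 37.2 mm = 0.0372 m;  h = 6.36 mm = 0.00636 m
ΔT_a = T_lim − T_in = 280.8 − 246.7 = 34.1 K
γ̇_max² = ΔT_a·ρ·cp / (η·t_res) = [34.1 × 1317 × 1500] / [4643 × 284.817] = 50.9408 s⁻²
Take the square root: γ̇_max = √(50.9408) = 7.13729 s⁻¹
Solve γ̇ = πDN/h for N: N_max = γ̇_max·h/(π·D) = 7.13729 × 0.00636 / (π × 0.0372) = 0.388416 rev/s = 23.305 rpm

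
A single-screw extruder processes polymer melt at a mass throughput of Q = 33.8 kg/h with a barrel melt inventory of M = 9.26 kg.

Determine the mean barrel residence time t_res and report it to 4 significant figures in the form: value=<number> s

value=986.3 s

Convert throughput: Q = 33.8 kg/h = 33.8/3600 = 0.00938889 kg/s
t_res = M / Q_s = 9.26 ÷ 0.00938889 = 986.272 s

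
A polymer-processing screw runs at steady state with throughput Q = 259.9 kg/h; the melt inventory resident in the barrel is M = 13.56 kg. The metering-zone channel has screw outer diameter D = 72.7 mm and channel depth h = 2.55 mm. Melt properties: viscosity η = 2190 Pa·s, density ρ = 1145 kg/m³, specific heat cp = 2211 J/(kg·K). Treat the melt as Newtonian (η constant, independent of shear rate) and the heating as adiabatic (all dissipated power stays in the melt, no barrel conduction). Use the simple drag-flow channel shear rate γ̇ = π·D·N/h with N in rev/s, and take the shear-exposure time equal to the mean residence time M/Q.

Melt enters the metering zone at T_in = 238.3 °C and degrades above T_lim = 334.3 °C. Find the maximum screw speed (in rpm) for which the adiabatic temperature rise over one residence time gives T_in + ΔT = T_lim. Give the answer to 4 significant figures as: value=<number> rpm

Convert throughput: Q = 259.9 kg/h = 259.9/3600 = 0.0721944 kg/s
Mean residence time: t_res = M/Q_s = 13.56 kg / 0.0721944 kg/s = 187.826 s
Convert to metres: D = 0.0727 m, h = 0.00255 m
ΔT_a = T_lim − T_in = 334.3 °C − 238.3 °C = 96 K
γ̇_max² = ΔT_a·ρ·cp/(η·t_res) = 96·1145·2211/(2190·187.826) = 590.834 s⁻²
γ̇_max = √590.834 = 24.3071 s⁻¹
N_max = γ̇_max·h / (π·D) = 24.3071 · 0.00255 / (π · 0.0727) = 0.271387 rev/s = 16.2832 rpm

value=16.28 rpm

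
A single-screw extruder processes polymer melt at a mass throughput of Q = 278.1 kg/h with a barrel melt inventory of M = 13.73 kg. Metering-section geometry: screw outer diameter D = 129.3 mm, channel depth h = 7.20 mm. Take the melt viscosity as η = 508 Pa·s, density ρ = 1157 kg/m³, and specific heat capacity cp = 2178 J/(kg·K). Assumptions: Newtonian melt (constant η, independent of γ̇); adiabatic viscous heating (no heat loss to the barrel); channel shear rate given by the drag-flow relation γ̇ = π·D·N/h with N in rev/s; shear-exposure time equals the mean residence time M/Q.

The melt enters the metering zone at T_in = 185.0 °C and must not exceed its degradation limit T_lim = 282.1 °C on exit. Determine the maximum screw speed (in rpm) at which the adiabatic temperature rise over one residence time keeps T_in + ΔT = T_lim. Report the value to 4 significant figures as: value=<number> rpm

Throughput in SI: Q_s = 278.1 kg/h ÷ 3600 s/h = 0.07725 kg/s
t_res = M / Q_s = 13.73 / 0.07725 = 177.735 s
Geometry in SI: D = 129.3 mm → 0.1293 m, h = 7.20 mm → 0.0072 m
ΔT_a = T_lim − T_in = 282.1 °C − 185.0 °C = 97.1 K
γ̇_max² = ΔT_a·ρ·cp/(η·t_res) = 97.1·1157·2178/(508·177.735) = 2710.03 s⁻²
γ̇_max = sqrt(2710.03) = 52.058 s⁻¹
N_max = γ̇_max·h / (π·D) = 52.058 · 0.0072 / (π · 0.1293) = 0.922723 rev/s = 55.3634 rpm

value=55.36 rpm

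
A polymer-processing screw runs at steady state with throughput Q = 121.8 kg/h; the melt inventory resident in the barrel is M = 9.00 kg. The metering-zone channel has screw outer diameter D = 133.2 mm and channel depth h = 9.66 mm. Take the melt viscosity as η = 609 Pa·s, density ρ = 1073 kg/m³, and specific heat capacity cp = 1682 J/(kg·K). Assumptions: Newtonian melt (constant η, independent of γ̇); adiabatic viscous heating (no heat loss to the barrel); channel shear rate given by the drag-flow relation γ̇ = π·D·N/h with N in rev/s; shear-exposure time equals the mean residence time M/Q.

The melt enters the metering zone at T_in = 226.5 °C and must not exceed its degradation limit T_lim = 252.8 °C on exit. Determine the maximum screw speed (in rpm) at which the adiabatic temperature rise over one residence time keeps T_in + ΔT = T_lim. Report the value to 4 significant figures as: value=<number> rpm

Q_s = Q / 3600 = 121.8 / 3600 = 0.0338333 kg/s
Mean residence time: t_res = M/Q_s = 9.00 kg / 0.0338333 kg/s = 266.01 s
D = 133.2 mm = 0.1332 m;  h = 9.66 mm = 0.00966 m
ΔT_a = T_lim − T_in = 252.8 − 226.5 = 26.3 K
γ̇_max² = ΔT_a·ρ·cp / (η·t_res) = [26.3 × 1073 × 1682] / [609 × 266.01] = 292.999 s⁻²
Take the square root: γ̇_max = √(292.999) = 17.1172 s⁻¹
N_max = γ̇_max·h / (π·D) = 17.1172 · 0.00966 / (π · 0.1332) = 0.395145 rev/s = 23.7087 rpm

value=23.71 rpm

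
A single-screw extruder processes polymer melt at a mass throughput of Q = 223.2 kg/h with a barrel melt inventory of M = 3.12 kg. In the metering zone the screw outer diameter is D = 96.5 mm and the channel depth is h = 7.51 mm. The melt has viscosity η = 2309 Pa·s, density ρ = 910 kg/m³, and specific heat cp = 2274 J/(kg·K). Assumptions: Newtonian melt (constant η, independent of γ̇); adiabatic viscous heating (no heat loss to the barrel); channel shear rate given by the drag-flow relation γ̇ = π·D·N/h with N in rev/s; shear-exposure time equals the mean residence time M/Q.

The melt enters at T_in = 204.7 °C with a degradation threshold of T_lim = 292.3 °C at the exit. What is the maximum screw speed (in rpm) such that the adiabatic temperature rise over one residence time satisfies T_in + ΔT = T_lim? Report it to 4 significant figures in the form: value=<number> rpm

Convert throughput: Q = 223.2 kg/h = 223.2/3600 = 0.062 kg/s
t_res = M / Q_s = 3.12 ÷ 0.062 = 50.3226 s
D = 96.5 mm = 0.0965 m;  h = 7.51 mm = 0.00751 m
ΔT_a = T_lim − T_in = 292.3 − 204.7 = 87.6 K
γ̇_max² = ΔT_a·ρ·cp/(η·t_res) = 87.6·910·2274/(2309·50.3226) = 1560.09 s⁻²
γ̇_max = √1560.09 = 39.498 s⁻¹
Solve γ̇ = πDN/h for N: N_max = γ̇_max·h/(π·D) = 39.498 × 0.00751 / (π × 0.0965) = 0.978447 rev/s = 58.7068 rpm

value=58.71 rpm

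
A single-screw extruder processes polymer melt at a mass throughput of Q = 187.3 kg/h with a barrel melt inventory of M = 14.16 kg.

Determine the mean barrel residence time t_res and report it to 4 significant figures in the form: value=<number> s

Q_s = Q / 3600 = 187.3 / 3600 = 0.0520278 kg/s
Mean residence time: t_res = M/Q_s = 14.16 kg / 0.0520278 kg/s = 272.162 s

value=272.2 s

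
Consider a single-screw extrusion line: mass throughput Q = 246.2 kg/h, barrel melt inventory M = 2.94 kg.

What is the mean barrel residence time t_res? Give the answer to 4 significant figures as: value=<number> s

value=42.99 s

Throughput in SI: Q_s = 246.2 kg/h ÷ 3600 s/h = 0.0683889 kg/s
Mean residence time: t_res = M/Q_s = 2.94 kg / 0.0683889 kg/s = 42.9894 s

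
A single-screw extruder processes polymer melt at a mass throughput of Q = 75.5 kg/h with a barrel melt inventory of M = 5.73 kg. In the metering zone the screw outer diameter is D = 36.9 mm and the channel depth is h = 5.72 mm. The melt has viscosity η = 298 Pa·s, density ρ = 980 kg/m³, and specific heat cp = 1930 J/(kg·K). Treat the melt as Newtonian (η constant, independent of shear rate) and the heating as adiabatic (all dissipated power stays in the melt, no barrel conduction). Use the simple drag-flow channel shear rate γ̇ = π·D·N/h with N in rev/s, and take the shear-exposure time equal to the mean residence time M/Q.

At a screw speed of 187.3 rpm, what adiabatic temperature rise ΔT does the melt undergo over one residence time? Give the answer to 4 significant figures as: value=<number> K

value=172.3 K

Q_s = Q / 3600 = 75.5 / 3600 = 0.0209722 kg/s
t_res = M / Q_s = 5.73 / 0.0209722 = 273.219 s
Geometry in metres: D = 36.9 mm → 0.0369 m, h = 5.72 mm → 0.00572 m; screw speed N = 187.3 rpm = 3.12167 rev/s
γ̇ = π·D·N / h = π · 0.0369 · 3.12167 / 0.00572 = 63.2655 s⁻¹
ΔT = η·γ̇²·t_res / (ρ·cp) = 298 · (63.2655)² · 273.219 / (980 · 1930) = 172.297 K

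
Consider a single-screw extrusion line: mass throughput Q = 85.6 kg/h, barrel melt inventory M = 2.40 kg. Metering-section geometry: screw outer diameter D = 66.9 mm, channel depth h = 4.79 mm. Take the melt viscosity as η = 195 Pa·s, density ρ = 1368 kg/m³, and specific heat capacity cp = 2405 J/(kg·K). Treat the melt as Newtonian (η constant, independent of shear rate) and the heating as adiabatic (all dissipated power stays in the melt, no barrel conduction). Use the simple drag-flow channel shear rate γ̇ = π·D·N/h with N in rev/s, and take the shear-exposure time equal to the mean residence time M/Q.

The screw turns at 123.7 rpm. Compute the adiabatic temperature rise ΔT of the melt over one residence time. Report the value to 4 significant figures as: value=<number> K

value=48.95 K

Q_s = Q / 3600 = 85.6 / 3600 = 0.0237778 kg/s
Mean residence time: t_res = M/Q_s = 2.40 kg / 0.0237778 kg/s = 100.935 s
Geometry in metres: D = 66.9 mm → 0.0669 m, h = 4.79 mm → 0.00479 m; screw speed N = 123.7 rpm = 2.06167 rev/s
Shear rate: γ̇ = πDN/h = π·0.0669·2.06167/0.00479 = 90.4605 s⁻¹
ΔT = η·γ̇²·t_res / (ρ·cp) = 195 · (90.4605)² · 100.935 / (1368 · 2405) = 48.9543 K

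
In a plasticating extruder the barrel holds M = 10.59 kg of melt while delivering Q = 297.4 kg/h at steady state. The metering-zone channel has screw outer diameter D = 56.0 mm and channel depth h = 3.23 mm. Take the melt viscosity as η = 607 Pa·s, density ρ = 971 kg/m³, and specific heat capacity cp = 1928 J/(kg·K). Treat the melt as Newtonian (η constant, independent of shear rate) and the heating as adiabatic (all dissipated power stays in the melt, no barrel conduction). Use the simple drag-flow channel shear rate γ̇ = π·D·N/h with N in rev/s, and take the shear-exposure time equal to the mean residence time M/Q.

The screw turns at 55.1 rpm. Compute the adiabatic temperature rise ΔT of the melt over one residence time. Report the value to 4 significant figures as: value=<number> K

value=104.0 K

Q_s = Q / 3600 = 297.4 / 3600 = 0.0826111 kg/s
Mean residence time: t_res = M/Q_s = 10.59 kg / 0.0826111 kg/s = 128.191 s
D = 56.0 mm = 0.056 m;  h = 3.23 mm = 0.00323 m;  N = 55.1 rpm / 60 = 0.918333 rev/s
γ̇ = π D N / h = (π)(0.056)(0.918333) / 0.00323 = 50.0191 s⁻¹
ΔT = η·γ̇²·t_res/(ρ·cp) = [607 × 50.0191² × 128.191] / [971 × 1928] = 103.99 K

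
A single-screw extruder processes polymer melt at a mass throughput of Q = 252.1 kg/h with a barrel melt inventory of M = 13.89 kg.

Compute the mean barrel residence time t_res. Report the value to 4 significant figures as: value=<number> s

Throughput in SI: Q_s = 252.1 kg/h ÷ 3600 s/h = 0.0700278 kg/s
t_res = M / Q_s = 13.89 / 0.0700278 = 198.35 s

value=198.3 s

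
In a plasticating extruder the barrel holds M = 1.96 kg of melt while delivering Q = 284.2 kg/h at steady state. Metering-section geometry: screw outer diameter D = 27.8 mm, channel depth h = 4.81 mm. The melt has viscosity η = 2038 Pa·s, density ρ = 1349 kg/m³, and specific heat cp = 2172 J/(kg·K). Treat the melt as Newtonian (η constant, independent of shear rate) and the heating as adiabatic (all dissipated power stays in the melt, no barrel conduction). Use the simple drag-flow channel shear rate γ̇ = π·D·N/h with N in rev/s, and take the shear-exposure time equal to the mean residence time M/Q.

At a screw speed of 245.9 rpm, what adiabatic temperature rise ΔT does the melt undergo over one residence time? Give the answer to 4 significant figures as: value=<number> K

value=95.63 K

Convert throughput: Q = 284.2 kg/h = 284.2/3600 = 0.0789444 kg/s
Mean residence time: t_res = M/Q_s = 1.96 kg / 0.0789444 kg/s = 24.8276 s
D = 27.8 mm = 0.0278 m;  h = 4.81 mm = 0.00481 m;  N = 245.9 rpm / 60 = 4.09833 rev/s
γ̇ = π D N / h = (π)(0.0278)(4.09833) / 0.00481 = 74.4144 s⁻¹
Adiabatic rise: ΔT = η γ̇² t_res / (ρ cp) = 2038·(74.4144)²·24.8276 / (1349·2172) = 95.627 K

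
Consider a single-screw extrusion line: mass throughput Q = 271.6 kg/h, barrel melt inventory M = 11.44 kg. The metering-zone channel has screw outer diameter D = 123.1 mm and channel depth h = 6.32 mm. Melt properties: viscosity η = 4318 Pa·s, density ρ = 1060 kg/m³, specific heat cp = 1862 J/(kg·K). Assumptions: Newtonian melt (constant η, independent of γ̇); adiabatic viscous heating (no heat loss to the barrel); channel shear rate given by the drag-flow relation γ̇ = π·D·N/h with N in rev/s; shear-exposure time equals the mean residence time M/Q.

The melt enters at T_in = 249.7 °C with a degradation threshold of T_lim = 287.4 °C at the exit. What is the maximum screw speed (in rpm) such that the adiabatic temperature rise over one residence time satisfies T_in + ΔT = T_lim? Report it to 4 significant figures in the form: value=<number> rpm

Throughput in SI: Q_s = 271.6 kg/h ÷ 3600 s/h = 0.0754444 kg/s
Mean residence time: t_res = M/Q_s = 11.44 kg / 0.0754444 kg/s = 151.635 s
Geometry in SI: D = 123.1 mm → 0.1231 m, h = 6.32 mm → 0.00632 m
Allowable rise: ΔT_a = T_lim − T_in = 287.4 − 249.7 = 37.7 K
γ̇_max² = ΔT_a·ρ·cp/(η·t_res) = 37.7·1060·1862/(4318·151.635) = 113.644 s⁻²
γ̇_max = √113.644 = 10.6604 s⁻¹
N_max = γ̇_max h / (πD) = 10.6604·0.00632/(π·0.1231) = 0.174214 rev/s → ×60 = 10.4528 rpm

value=10.45 rpm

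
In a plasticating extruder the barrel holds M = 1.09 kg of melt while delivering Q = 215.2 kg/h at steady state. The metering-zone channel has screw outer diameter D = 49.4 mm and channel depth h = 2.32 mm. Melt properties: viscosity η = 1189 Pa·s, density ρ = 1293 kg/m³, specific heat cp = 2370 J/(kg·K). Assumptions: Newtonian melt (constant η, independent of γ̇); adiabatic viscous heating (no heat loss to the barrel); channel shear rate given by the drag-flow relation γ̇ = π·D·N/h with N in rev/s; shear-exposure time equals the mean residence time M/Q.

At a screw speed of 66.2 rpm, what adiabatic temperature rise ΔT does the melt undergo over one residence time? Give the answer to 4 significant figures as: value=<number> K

Convert throughput: Q = 215.2 kg/h = 215.2/3600 = 0.0597778 kg/s
t_res = M / Q_s = 1.09 / 0.0597778 = 18.2342 s
Convert to SI: D = 0.0494 m, h = 0.00232 m, N = 66.2/60 = 1.10333 rev/s
γ̇ = π·D·N / h = π · 0.0494 · 1.10333 / 0.00232 = 73.8067 s⁻¹
Adiabatic rise: ΔT = η γ̇² t_res / (ρ cp) = 1189·(73.8067)²·18.2342 / (1293·2370) = 38.5401 K

value=38.54 K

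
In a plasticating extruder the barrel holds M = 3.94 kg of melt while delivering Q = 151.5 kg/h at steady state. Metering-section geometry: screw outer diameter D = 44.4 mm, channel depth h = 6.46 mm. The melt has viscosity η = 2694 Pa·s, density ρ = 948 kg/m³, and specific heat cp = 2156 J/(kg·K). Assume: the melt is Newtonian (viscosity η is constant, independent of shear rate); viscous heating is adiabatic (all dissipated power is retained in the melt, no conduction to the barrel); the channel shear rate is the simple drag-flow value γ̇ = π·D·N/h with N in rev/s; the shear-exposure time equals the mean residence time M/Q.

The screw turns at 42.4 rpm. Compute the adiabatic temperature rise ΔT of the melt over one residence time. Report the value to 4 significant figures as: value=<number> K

Q_s = Q / 3600 = 151.5 / 3600 = 0.0420833 kg/s
Mean residence time: t_res = M/Q_s = 3.94 kg / 0.0420833 kg/s = 93.6238 s
Convert to SI: D = 0.0444 m, h = 0.00646 m, N = 42.4/60 = 0.706667 rev/s
γ̇ = π D N / h = (π)(0.0444)(0.706667) / 0.00646 = 15.2586 s⁻¹
ΔT = η·γ̇²·t_res/(ρ·cp) = [2694 × 15.2586² × 93.6238] / [948 × 2156] = 28.7314 K

value=28.73 K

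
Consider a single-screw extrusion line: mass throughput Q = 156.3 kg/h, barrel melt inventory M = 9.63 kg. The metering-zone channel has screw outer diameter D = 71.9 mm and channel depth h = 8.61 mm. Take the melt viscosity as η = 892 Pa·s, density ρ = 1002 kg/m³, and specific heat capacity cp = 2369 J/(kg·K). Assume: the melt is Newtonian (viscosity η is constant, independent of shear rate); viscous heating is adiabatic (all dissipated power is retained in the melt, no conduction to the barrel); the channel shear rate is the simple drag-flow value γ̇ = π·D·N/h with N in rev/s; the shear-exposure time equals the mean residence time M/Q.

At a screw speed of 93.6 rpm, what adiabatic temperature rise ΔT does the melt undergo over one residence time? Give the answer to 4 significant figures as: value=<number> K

value=139.6 K

Throughput in SI: Q_s = 156.3 kg/h ÷ 3600 s/h = 0.0434167 kg/s
t_res = M / Q_s = 9.63 ÷ 0.0434167 = 221.804 s
Geometry in metres: D = 71.9 mm → 0.0719 m, h = 8.61 mm → 0.00861 m; screw speed N = 93.6 rpm = 1.56 rev/s
γ̇ = π D N / h = (π)(0.0719)(1.56) / 0.00861 = 40.9261 s⁻¹
Adiabatic rise: ΔT = η γ̇² t_res / (ρ cp) = 892·(40.9261)²·221.804 / (1002·2369) = 139.605 K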